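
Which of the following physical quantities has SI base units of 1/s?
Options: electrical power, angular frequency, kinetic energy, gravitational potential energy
Checking the SI base units of each option:
  electrical power (P = IV): kg·m²/s³  ✗
  angular frequency (ω = 2πf): 1/s  ✓ matches
  kinetic energy (E = ½mv²): kg·m²/s²  ✗
  gravitational potential energy (U = -GMm/r): kg·m²/s²  ✗

Only angular frequency has units 1/s.

Answer: angular frequency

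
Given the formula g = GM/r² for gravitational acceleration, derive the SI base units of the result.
Units of each symbol in g = GM/r²:
  G (gravitational constant): m³/(kg·s²)
  M (mass): kg
  r (distance): m  → to the power 2 in the denominator, contributes 1/m²

Multiplying the contributions: [m³/(kg·s²)] · [kg] · [1/m²]
Adding exponents of each base unit: m: 1, s: -2
SI base units of gravitational acceleration: m/s²

Answer: m/s²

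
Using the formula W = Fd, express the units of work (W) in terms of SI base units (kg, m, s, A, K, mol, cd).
Units of each symbol in W = Fd:
  F (force): kg·m/s²
  d (displacement): m

Multiplying the contributions: [kg·m/s²] · [m]
Adding exponents of each base unit: kg: 1, m: 2, s: -2
SI base units of work: kg·m²/s²

Answer: kg·m²/s²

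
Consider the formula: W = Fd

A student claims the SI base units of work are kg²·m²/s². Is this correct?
Units of each symbol in W = Fd:
  F (force): kg·m/s²
  d (displacement): m

Multiplying the contributions: [kg·m/s²] · [m]
Adding exponents of each base unit: kg: 1, m: 2, s: -2
SI base units of work: kg·m²/s²

The claimed units kg²·m²/s² (exponents kg: 2, m: 2, s: -2) do not match the derived units kg·m²/s² (exponents kg: 1, m: 2, s: -2), so the claim is incorrect.

Answer: No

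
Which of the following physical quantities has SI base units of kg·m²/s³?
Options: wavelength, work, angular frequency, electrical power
Checking the SI base units of each option:
  wavelength (λ = v/f): m  ✗
  work (W = Fd): kg·m²/s²  ✗
  angular frequency (ω = 2πf): 1/s  ✗
  electrical power (P = IV): kg·m²/s³  ✓ matches

Only electrical power has units kg·m²/s³.

Answer: electrical power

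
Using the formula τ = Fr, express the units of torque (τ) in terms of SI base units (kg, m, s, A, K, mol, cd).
Units of each symbol in τ = Fr:
  F (force): kg·m/s²
  r (lever arm): m

Multiplying the contributions: [kg·m/s²] · [m]
Adding exponents of each base unit: kg: 1, m: 2, s: -2
SI base units of torque: kg·m²/s²

Answer: kg·m²/s²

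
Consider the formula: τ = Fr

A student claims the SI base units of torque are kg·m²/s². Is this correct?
Units of each symbol in τ = Fr:
  F (force): kg·m/s²
  r (lever arm): m

Multiplying the contributions: [kg·m/s²] · [m]
Adding exponents of each base unit: kg: 1, m: 2, s: -2
SI base units of torque: kg·m²/s²

The claimed units kg·m²/s² match the derived units, so the claim is correct.

Answer: Yes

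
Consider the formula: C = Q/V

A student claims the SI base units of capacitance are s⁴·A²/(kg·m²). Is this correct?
Units of each symbol in C = Q/V:
  Q (charge, in coulombs): s·A
  V (voltage, in volts): kg·m²/(s³·A)  → in the denominator, contributes s³·A/(kg·m²)

Multiplying the contributions: [s·A] · [s³·A/(kg·m²)]
Adding exponents of each base unit: kg: -1, m: -2, s: 4, A: 2
SI base units of capacitance: s⁴·A²/(kg·m²)

The claimed units s⁴·A²/(kg·m²) match the derived units, so the claim is correct.

Answer: Yes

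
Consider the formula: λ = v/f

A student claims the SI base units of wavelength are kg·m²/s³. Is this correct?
Units of each symbol in λ = v/f:
  v (wave speed): m/s
  f (frequency): 1/s  → in the denominator, contributes s

Multiplying the contributions: [m/s] · [s]
Adding exponents of each base unit: m: 1
SI base units of wavelength: m

The claimed units kg·m²/s³ (exponents kg: 1, m: 2, s: -3) do not match the derived units m (exponents m: 1), so the claim is incorrect.

Answer: No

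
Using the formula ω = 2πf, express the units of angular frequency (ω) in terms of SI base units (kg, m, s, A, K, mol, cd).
Units of each symbol in ω = 2πf:
  f (frequency): 1/s
  The factor 2π is dimensionless.

Multiplying the contributions: [1/s]
Adding exponents of each base unit: s: -1
SI base units of angular frequency: 1/s

Answer: 1/s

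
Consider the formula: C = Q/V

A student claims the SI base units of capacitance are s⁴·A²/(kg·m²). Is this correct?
Units of each symbol in C = Q/V:
  Q (charge, in coulombs): s·A
  V (voltage, in volts): kg·m²/(s³·A)  → in the denominator, contributes s³·A/(kg·m²)

Multiplying the contributions: [s·A] · [s³·A/(kg·m²)]
Adding exponents of each base unit: kg: -1, m: -2, s: 4, A: 2
SI base units of capacitance: s⁴·A²/(kg·m²)

The claimed units s⁴·A²/(kg·m²) match the derived units, so the claim is correct.

Answer: Yes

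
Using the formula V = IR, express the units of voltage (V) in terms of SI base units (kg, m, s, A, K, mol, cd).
Units of each symbol in V = IR:
  I (current): A
  R (resistance, in ohms): kg·m²/(s³·A²)

Multiplying the contributions: [A] · [kg·m²/(s³·A²)]
Adding exponents of each base unit: kg: 1, m: 2, s: -3, A: -1
SI base units of voltage: kg·m²/(s³·A)

Answer: kg·m²/(s³·A)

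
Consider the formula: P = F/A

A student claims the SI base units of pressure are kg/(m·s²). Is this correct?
Units of each symbol in P = F/A:
  F (force): kg·m/s²
  A (area): m²  → in the denominator, contributes 1/m²

Multiplying the contributions: [kg·m/s²] · [1/m²]
Adding exponents of each base unit: kg: 1, m: -1, s: -2
SI base units of pressure: kg/(m·s²)

The claimed units kg/(m·s²) match the derived units, so the claim is correct.

Answer: Yes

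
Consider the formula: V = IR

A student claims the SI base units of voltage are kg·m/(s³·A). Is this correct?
Units of each symbol in V = IR:
  I (current): A
  R (resistance, in ohms): kg·m²/(s³·A²)

Multiplying the contributions: [A] · [kg·m²/(s³·A²)]
Adding exponents of each base unit: kg: 1, m: 2, s: -3, A: -1
SI base units of voltage: kg·m²/(s³·A)

The claimed units kg·m/(s³·A) (exponents kg: 1, m: 1, s: -3, A: -1) do not match the derived units kg·m²/(s³·A) (exponents kg: 1, m: 2, s: -3, A: -1), so the claim is incorrect.

Answer: No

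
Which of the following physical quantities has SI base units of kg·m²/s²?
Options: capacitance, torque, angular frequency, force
Checking the SI base units of each option:
  capacitance (C = Q/V): s⁴·A²/(kg·m²)  ✗
  torque (τ = Fr): kg·m²/s²  ✓ matches
  angular frequency (ω = 2πf): 1/s  ✗
  force (F = ma): kg·m/s²  ✗

Only torque has units kg·m²/s².

Answer: torque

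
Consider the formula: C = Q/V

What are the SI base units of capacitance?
Units of each symbol in C = Q/V:
  Q (charge, in coulombs): s·A
  V (voltage, in volts): kg·m²/(s³·A)  → in the denominator, contributes s³·A/(kg·m²)

Multiplying the contributions: [s·A] · [s³·A/(kg·m²)]
Adding exponents of each base unit: kg: -1, m: -2, s: 4, A: 2
SI base units of capacitance: s⁴·A²/(kg·m²)

Answer: s⁴·A²/(kg·m²)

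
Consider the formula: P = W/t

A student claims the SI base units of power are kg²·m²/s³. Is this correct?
Units of each symbol in P = W/t:
  W (work): kg·m²/s²
  t (time): s  → in the denominator, contributes 1/s

Multiplying the contributions: [kg·m²/s²] · [1/s]
Adding exponents of each base unit: kg: 1, m: 2, s: -3
SI base units of power: kg·m²/s³

The claimed units kg²·m²/s³ (exponents kg: 2, m: 2, s: -3) do not match the derived units kg·m²/s³ (exponents kg: 1, m: 2, s: -3), so the claim is incorrect.

Answer: No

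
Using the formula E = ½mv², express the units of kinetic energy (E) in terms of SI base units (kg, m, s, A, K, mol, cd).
Units of each symbol in E = ½mv²:
  m (mass): kg
  v (speed): m/s  → to the power 2, contributes m²/s²
  The factor ½ is dimensionless.

Multiplying the contributions: [kg] · [m²/s²]
Adding exponents of each base unit: kg: 1, m: 2, s: -2
SI base units of kinetic energy: kg·m²/s²

Answer: kg·m²/s²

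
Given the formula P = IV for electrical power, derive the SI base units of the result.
Units of each symbol in P = IV:
  I (current): A
  V (voltage, in volts): kg·m²/(s³·A)

Multiplying the contributions: [A] · [kg·m²/(s³·A)]
Adding exponents of each base unit: kg: 1, m: 2, s: -3
SI base units of electrical power: kg·m²/s³

Answer: kg·m²/s³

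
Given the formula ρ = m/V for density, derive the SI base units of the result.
Units of each symbol in ρ = m/V:
  m (mass): kg
  V (volume): m³  → in the denominator, contributes 1/m³

Multiplying the contributions: [kg] · [1/m³]
Adding exponents of each base unit: kg: 1, m: -3
SI base units of density: kg/m³

Answer: kg/m³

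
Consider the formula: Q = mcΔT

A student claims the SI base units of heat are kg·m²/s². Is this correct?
Units of each symbol in Q = mcΔT:
  m (mass): kg
  c (specific heat capacity, in J/(kg·K)): m²/(s²·K)
  ΔT (temperature change): K

Multiplying the contributions: [kg] · [m²/(s²·K)] · [K]
Adding exponents of each base unit: kg: 1, m: 2, s: -2
SI base units of heat: kg·m²/s²

The claimed units kg·m²/s² match the derived units, so the claim is correct.

Answer: Yes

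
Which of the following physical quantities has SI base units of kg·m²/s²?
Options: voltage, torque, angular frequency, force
Checking the SI base units of each option:
  voltage (V = IR): kg·m²/(s³·A)  ✗
  torque (τ = Fr): kg·m²/s²  ✓ matches
  angular frequency (ω = 2πf): 1/s  ✗
  force (F = ma): kg·m/s²  ✗

Only torque has units kg·m²/s².

Answer: torque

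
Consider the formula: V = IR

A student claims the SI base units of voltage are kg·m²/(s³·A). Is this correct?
Units of each symbol in V = IR:
  I (current): A
  R (resistance, in ohms): kg·m²/(s³·A²)

Multiplying the contributions: [A] · [kg·m²/(s³·A²)]
Adding exponents of each base unit: kg: 1, m: 2, s: -3, A: -1
SI base units of voltage: kg·m²/(s³·A)

The claimed units kg·m²/(s³·A) match the derived units, so the claim is correct.

Answer: Yes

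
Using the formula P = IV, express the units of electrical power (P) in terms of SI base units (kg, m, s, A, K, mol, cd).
Units of each symbol in P = IV:
  I (current): A
  V (voltage, in volts): kg·m²/(s³·A)

Multiplying the contributions: [A] · [kg·m²/(s³·A)]
Adding exponents of each base unit: kg: 1, m: 2, s: -3
SI base units of electrical power: kg·m²/s³

Answer: kg·m²/s³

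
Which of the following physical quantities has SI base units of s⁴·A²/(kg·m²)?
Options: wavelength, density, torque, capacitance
Checking the SI base units of each option:
  wavelength (λ = v/f): m  ✗
  density (ρ = m/V): kg/m³  ✗
  torque (τ = Fr): kg·m²/s²  ✗
  capacitance (C = Q/V): s⁴·A²/(kg·m²)  ✓ matches

Only capacitance has units s⁴·A²/(kg·m²).

Answer: capacitance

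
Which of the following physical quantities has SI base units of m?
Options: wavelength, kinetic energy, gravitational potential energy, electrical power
Checking the SI base units of each option:
  wavelength (λ = v/f): m  ✓ matches
  kinetic energy (E = ½mv²): kg·m²/s²  ✗
  gravitational potential energy (U = -GMm/r): kg·m²/s²  ✗
  electrical power (P = IV): kg·m²/s³  ✗

Only wavelength has units m.

Answer: wavelength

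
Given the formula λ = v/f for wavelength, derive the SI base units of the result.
Units of each symbol in λ = v/f:
  v (wave speed): m/s
  f (frequency): 1/s  → in the denominator, contributes s

Multiplying the contributions: [m/s] · [s]
Adding exponents of each base unit: m: 1
SI base units of wavelength: m

Answer: m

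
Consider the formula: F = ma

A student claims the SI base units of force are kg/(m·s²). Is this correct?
Units of each symbol in F = ma:
  m (mass): kg
  a (acceleration): m/s²

Multiplying the contributions: [kg] · [m/s²]
Adding exponents of each base unit: kg: 1, m: 1, s: -2
SI base units of force: kg·m/s²

The claimed units kg/(m·s²) (exponents kg: 1, m: -1, s: -2) do not match the derived units kg·m/s² (exponents kg: 1, m: 1, s: -2), so the claim is incorrect.

Answer: No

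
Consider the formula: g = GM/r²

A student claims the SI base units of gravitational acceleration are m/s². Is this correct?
Units of each symbol in g = GM/r²:
  G (gravitational constant): m³/(kg·s²)
  M (mass): kg
  r (distance): m  → to the power 2 in the denominator, contributes 1/m²

Multiplying the contributions: [m³/(kg·s²)] · [kg] · [1/m²]
Adding exponents of each base unit: m: 1, s: -2
SI base units of gravitational acceleration: m/s²

The claimed units m/s² match the derived units, so the claim is correct.

Answer: Yes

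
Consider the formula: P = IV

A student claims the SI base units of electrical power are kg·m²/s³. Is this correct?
Units of each symbol in P = IV:
  I (current): A
  V (voltage, in volts): kg·m²/(s³·A)

Multiplying the contributions: [A] · [kg·m²/(s³·A)]
Adding exponents of each base unit: kg: 1, m: 2, s: -3
SI base units of electrical power: kg·m²/s³

The claimed units kg·m²/s³ match the derived units, so the claim is correct.

Answer: Yes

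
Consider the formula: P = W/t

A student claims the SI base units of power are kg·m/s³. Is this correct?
Units of each symbol in P = W/t:
  W (work): kg·m²/s²
  t (time): s  → in the denominator, contributes 1/s

Multiplying the contributions: [kg·m²/s²] · [1/s]
Adding exponents of each base unit: kg: 1, m: 2, s: -3
SI base units of power: kg·m²/s³

The claimed units kg·m/s³ (exponents kg: 1, m: 1, s: -3) do not match the derived units kg·m²/s³ (exponents kg: 1, m: 2, s: -3), so the claim is incorrect.

Answer: No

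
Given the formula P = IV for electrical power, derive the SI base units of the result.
Units of each symbol in P = IV:
  I (current): A
  V (voltage, in volts): kg·m²/(s³·A)

Multiplying the contributions: [A] · [kg·m²/(s³·A)]
Adding exponents of each base unit: kg: 1, m: 2, s: -3
SI base units of electrical power: kg·m²/s³

Answer: kg·m²/s³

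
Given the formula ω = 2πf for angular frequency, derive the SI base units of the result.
Units of each symbol in ω = 2πf:
  f (frequency): 1/s
  The factor 2π is dimensionless.

Multiplying the contributions: [1/s]
Adding exponents of each base unit: s: -1
SI base units of angular frequency: 1/s

Answer: 1/s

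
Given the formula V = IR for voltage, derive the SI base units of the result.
Units of each symbol in V = IR:
  I (current): A
  R (resistance, in ohms): kg·m²/(s³·A²)

Multiplying the contributions: [A] · [kg·m²/(s³·A²)]
Adding exponents of each base unit: kg: 1, m: 2, s: -3, A: -1
SI base units of voltage: kg·m²/(s³·A)

Answer: kg·m²/(s³·A)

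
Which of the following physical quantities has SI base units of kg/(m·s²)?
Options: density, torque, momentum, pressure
Checking the SI base units of each option:
  density (ρ = m/V): kg/m³  ✗
  torque (τ = Fr): kg·m²/s²  ✗
  momentum (p = mv): kg·m/s  ✗
  pressure (P = F/A): kg/(m·s²)  ✓ matches

Only pressure has units kg/(m·s²).

Answer: pressure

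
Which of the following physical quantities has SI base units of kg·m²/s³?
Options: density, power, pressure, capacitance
Checking the SI base units of each option:
  density (ρ = m/V): kg/m³  ✗
  power (P = W/t): kg·m²/s³  ✓ matches
  pressure (P = F/A): kg/(m·s²)  ✗
  capacitance (C = Q/V): s⁴·A²/(kg·m²)  ✗

Only power has units kg·m²/s³.

Answer: power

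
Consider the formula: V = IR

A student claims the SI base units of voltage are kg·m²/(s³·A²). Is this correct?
Units of each symbol in V = IR:
  I (current): A
  R (resistance, in ohms): kg·m²/(s³·A²)

Multiplying the contributions: [A] · [kg·m²/(s³·A²)]
Adding exponents of each base unit: kg: 1, m: 2, s: -3, A: -1
SI base units of voltage: kg·m²/(s³·A)

The claimed units kg·m²/(s³·A²) (exponents kg: 1, m: 2, s: -3, A: -2) do not match the derived units kg·m²/(s³·A) (exponents kg: 1, m: 2, s: -3, A: -1), so the claim is incorrect.

Answer: No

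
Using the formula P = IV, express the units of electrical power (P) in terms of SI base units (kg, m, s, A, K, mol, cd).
Units of each symbol in P = IV:
  I (current): A
  V (voltage, in volts): kg·m²/(s³·A)

Multiplying the contributions: [A] · [kg·m²/(s³·A)]
Adding exponents of each base unit: kg: 1, m: 2, s: -3
SI base units of electrical power: kg·m²/s³

Answer: kg·m²/s³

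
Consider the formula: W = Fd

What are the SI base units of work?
Units of each symbol in W = Fd:
  F (force): kg·m/s²
  d (displacement): m

Multiplying the contributions: [kg·m/s²] · [m]
Adding exponents of each base unit: kg: 1, m: 2, s: -2
SI base units of work: kg·m²/s²

Answer: kg·m²/s²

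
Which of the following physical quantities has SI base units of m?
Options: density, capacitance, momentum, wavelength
Checking the SI base units of each option:
  density (ρ = m/V): kg/m³  ✗
  capacitance (C = Q/V): s⁴·A²/(kg·m²)  ✗
  momentum (p = mv): kg·m/s  ✗
  wavelength (λ = v/f): m  ✓ matches

Only wavelength has units m.

Answer: wavelength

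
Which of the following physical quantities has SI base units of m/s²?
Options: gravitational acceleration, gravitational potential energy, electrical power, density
Checking the SI base units of each option:
  gravitational acceleration (g = GM/r²): m/s²  ✓ matches
  gravitational potential energy (U = -GMm/r): kg·m²/s²  ✗
  electrical power (P = IV): kg·m²/s³  ✗
  density (ρ = m/V): kg/m³  ✗

Only gravitational acceleration has units m/s².

Answer: gravitational acceleration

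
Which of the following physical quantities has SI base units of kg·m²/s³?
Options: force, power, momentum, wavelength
Checking the SI base units of each option:
  force (F = ma): kg·m/s²  ✗
  power (P = W/t): kg·m²/s³  ✓ matches
  momentum (p = mv): kg·m/s  ✗
  wavelength (λ = v/f): m  ✗

Only power has units kg·m²/s³.

Answer: power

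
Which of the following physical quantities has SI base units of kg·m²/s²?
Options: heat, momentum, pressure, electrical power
Checking the SI base units of each option:
  heat (Q = mcΔT): kg·m²/s²  ✓ matches
  momentum (p = mv): kg·m/s  ✗
  pressure (P = F/A): kg/(m·s²)  ✗
  electrical power (P = IV): kg·m²/s³  ✗

Only heat has units kg·m²/s².

Answer: heat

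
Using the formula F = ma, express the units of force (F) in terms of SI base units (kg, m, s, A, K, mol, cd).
Units of each symbol in F = ma:
  m (mass): kg
  a (acceleration): m/s²

Multiplying the contributions: [kg] · [m/s²]
Adding exponents of each base unit: kg: 1, m: 1, s: -2
SI base units of force: kg·m/s²

Answer: kg·m/s²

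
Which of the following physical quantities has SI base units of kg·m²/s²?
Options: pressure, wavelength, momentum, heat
Checking the SI base units of each option:
  pressure (P = F/A): kg/(m·s²)  ✗
  wavelength (λ = v/f): m  ✗
  momentum (p = mv): kg·m/s  ✗
  heat (Q = mcΔT): kg·m²/s²  ✓ matches

Only heat has units kg·m²/s².

Answer: heat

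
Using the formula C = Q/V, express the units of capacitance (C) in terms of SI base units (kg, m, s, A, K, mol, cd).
Units of each symbol in C = Q/V:
  Q (charge, in coulombs): s·A
  V (voltage, in volts): kg·m²/(s³·A)  → in the denominator, contributes s³·A/(kg·m²)

Multiplying the contributions: [s·A] · [s³·A/(kg·m²)]
Adding exponents of each base unit: kg: -1, m: -2, s: 4, A: 2
SI base units of capacitance: s⁴·A²/(kg·m²)

Answer: s⁴·A²/(kg·m²)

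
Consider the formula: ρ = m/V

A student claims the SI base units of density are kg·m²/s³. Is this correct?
Units of each symbol in ρ = m/V:
  m (mass): kg
  V (volume): m³  → in the denominator, contributes 1/m³

Multiplying the contributions: [kg] · [1/m³]
Adding exponents of each base unit: kg: 1, m: -3
SI base units of density: kg/m³

The claimed units kg·m²/s³ (exponents kg: 1, m: 2, s: -3) do not match the derived units kg/m³ (exponents kg: 1, m: -3), so the claim is incorrect.

Answer: No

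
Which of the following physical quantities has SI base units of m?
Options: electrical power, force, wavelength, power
Checking the SI base units of each option:
  electrical power (P = IV): kg·m²/s³  ✗
  force (F = ma): kg·m/s²  ✗
  wavelength (λ = v/f): m  ✓ matches
  power (P = W/t): kg·m²/s³  ✗

Only wavelength has units m.

Answer: wavelength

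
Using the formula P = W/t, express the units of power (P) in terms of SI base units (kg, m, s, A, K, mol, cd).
Units of each symbol in P = W/t:
  W (work): kg·m²/s²
  t (time): s  → in the denominator, contributes 1/s

Multiplying the contributions: [kg·m²/s²] · [1/s]
Adding exponents of each base unit: kg: 1, m: 2, s: -3
SI base units of power: kg·m²/s³

Answer: kg·m²/s³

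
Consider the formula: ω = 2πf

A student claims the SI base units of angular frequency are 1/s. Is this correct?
Units of each symbol in ω = 2πf:
  f (frequency): 1/s
  The factor 2π is dimensionless.

Multiplying the contributions: [1/s]
Adding exponents of each base unit: s: -1
SI base units of angular frequency: 1/s

The claimed units 1/s match the derived units, so the claim is correct.

Answer: Yes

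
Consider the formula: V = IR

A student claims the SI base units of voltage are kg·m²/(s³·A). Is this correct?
Units of each symbol in V = IR:
  I (current): A
  R (resistance, in ohms): kg·m²/(s³·A²)

Multiplying the contributions: [A] · [kg·m²/(s³·A²)]
Adding exponents of each base unit: kg: 1, m: 2, s: -3, A: -1
SI base units of voltage: kg·m²/(s³·A)

The claimed units kg·m²/(s³·A) match the derived units, so the claim is correct.

Answer: Yes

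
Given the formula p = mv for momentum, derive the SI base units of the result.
Units of each symbol in p = mv:
  m (mass): kg
  v (velocity): m/s

Multiplying the contributions: [kg] · [m/s]
Adding exponents of each base unit: kg: 1, m: 1, s: -1
SI base units of momentum: kg·m/s

Answer: kg·m/s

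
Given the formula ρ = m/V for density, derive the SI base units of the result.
Units of each symbol in ρ = m/V:
  m (mass): kg
  V (volume): m³  → in the denominator, contributes 1/m³

Multiplying the contributions: [kg] · [1/m³]
Adding exponents of each base unit: kg: 1, m: -3
SI base units of density: kg/m³

Answer: kg/m³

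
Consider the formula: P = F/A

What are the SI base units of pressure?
Units of each symbol in P = F/A:
  F (force): kg·m/s²
  A (area): m²  → in the denominator, contributes 1/m²

Multiplying the contributions: [kg·m/s²] · [1/m²]
Adding exponents of each base unit: kg: 1, m: -1, s: -2
SI base units of pressure: kg/(m·s²)

Answer: kg/(m·s²)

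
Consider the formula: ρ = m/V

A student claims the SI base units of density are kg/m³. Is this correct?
Units of each symbol in ρ = m/V:
  m (mass): kg
  V (volume): m³  → in the denominator, contributes 1/m³

Multiplying the contributions: [kg] · [1/m³]
Adding exponents of each base unit: kg: 1, m: -3
SI base units of density: kg/m³

The claimed units kg/m³ match the derived units, so the claim is correct.

Answer: Yes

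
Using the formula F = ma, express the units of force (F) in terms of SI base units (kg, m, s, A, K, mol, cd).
Units of each symbol in F = ma:
  m (mass): kg
  a (acceleration): m/s²

Multiplying the contributions: [kg] · [m/s²]
Adding exponents of each base unit: kg: 1, m: 1, s: -2
SI base units of force: kg·m/s²

Answer: kg·m/s²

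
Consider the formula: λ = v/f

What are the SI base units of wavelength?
Units of each symbol in λ = v/f:
  v (wave speed): m/s
  f (frequency): 1/s  → in the denominator, contributes s

Multiplying the contributions: [m/s] · [s]
Adding exponents of each base unit: m: 1
SI base units of wavelength: m

Answer: m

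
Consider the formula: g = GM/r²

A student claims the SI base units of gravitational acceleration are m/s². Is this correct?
Units of each symbol in g = GM/r²:
  G (gravitational constant): m³/(kg·s²)
  M (mass): kg
  r (distance): m  → to the power 2 in the denominator, contributes 1/m²

Multiplying the contributions: [m³/(kg·s²)] · [kg] · [1/m²]
Adding exponents of each base unit: m: 1, s: -2
SI base units of gravitational acceleration: m/s²

The claimed units m/s² match the derived units, so the claim is correct.

Answer: Yes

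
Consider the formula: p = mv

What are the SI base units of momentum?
Units of each symbol in p = mv:
  m (mass): kg
  v (velocity): m/s

Multiplying the contributions: [kg] · [m/s]
Adding exponents of each base unit: kg: 1, m: 1, s: -1
SI base units of momentum: kg·m/s

Answer: kg·m/s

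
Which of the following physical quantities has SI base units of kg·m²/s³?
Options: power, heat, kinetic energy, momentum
Checking the SI base units of each option:
  power (P = W/t): kg·m²/s³  ✓ matches
  heat (Q = mcΔT): kg·m²/s²  ✗
  kinetic energy (E = ½mv²): kg·m²/s²  ✗
  momentum (p = mv): kg·m/s  ✗

Only power has units kg·m²/s³.

Answer: power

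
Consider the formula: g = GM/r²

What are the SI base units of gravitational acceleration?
Units of each symbol in g = GM/r²:
  G (gravitational constant): m³/(kg·s²)
  M (mass): kg
  r (distance): m  → to the power 2 in the denominator, contributes 1/m²

Multiplying the contributions: [m³/(kg·s²)] · [kg] · [1/m²]
Adding exponents of each base unit: m: 1, s: -2
SI base units of gravitational acceleration: m/s²

Answer: m/s²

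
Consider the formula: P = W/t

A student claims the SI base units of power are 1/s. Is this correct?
Units of each symbol in P = W/t:
  W (work): kg·m²/s²
  t (time): s  → in the denominator, contributes 1/s

Multiplying the contributions: [kg·m²/s²] · [1/s]
Adding exponents of each base unit: kg: 1, m: 2, s: -3
SI base units of power: kg·m²/s³

The claimed units 1/s (exponents s: -1) do not match the derived units kg·m²/s³ (exponents kg: 1, m: 2, s: -3), so the claim is incorrect.

Answer: No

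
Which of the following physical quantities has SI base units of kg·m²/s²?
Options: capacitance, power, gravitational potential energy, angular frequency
Checking the SI base units of each option:
  capacitance (C = Q/V): s⁴·A²/(kg·m²)  ✗
  power (P = W/t): kg·m²/s³  ✗
  gravitational potential energy (U = -GMm/r): kg·m²/s²  ✓ matches
  angular frequency (ω = 2πf): 1/s  ✗

Only gravitational potential energy has units kg·m²/s².

Answer: gravitational potential energy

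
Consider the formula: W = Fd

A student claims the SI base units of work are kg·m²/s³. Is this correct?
Units of each symbol in W = Fd:
  F (force): kg·m/s²
  d (displacement): m

Multiplying the contributions: [kg·m/s²] · [m]
Adding exponents of each base unit: kg: 1, m: 2, s: -2
SI base units of work: kg·m²/s²

The claimed units kg·m²/s³ (exponents kg: 1, m: 2, s: -3) do not match the derived units kg·m²/s² (exponents kg: 1, m: 2, s: -2), so the claim is incorrect.

Answer: No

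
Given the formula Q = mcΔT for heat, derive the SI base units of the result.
Units of each symbol in Q = mcΔT:
  m (mass): kg
  c (specific heat capacity, in J/(kg·K)): m²/(s²·K)
  ΔT (temperature change): K

Multiplying the contributions: [kg] · [m²/(s²·K)] · [K]
Adding exponents of each base unit: kg: 1, m: 2, s: -2
SI base units of heat: kg·m²/s²

Answer: kg·m²/s²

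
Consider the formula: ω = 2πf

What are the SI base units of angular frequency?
Units of each symbol in ω = 2πf:
  f (frequency): 1/s
  The factor 2π is dimensionless.

Multiplying the contributions: [1/s]
Adding exponents of each base unit: s: -1
SI base units of angular frequency: 1/s

Answer: 1/s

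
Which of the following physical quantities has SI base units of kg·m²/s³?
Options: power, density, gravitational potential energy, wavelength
Checking the SI base units of each option:
  power (P = W/t): kg·m²/s³  ✓ matches
  density (ρ = m/V): kg/m³  ✗
  gravitational potential energy (U = -GMm/r): kg·m²/s²  ✗
  wavelength (λ = v/f): m  ✗

Only power has units kg·m²/s³.

Answer: power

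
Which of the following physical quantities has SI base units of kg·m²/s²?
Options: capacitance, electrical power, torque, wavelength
Checking the SI base units of each option:
  capacitance (C = Q/V): s⁴·A²/(kg·m²)  ✗
  electrical power (P = IV): kg·m²/s³  ✗
  torque (τ = Fr): kg·m²/s²  ✓ matches
  wavelength (λ = v/f): m  ✗

Only torque has units kg·m²/s².

Answer: torque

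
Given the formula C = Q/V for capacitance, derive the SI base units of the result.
Units of each symbol in C = Q/V:
  Q (charge, in coulombs): s·A
  V (voltage, in volts): kg·m²/(s³·A)  → in the denominator, contributes s³·A/(kg·m²)

Multiplying the contributions: [s·A] · [s³·A/(kg·m²)]
Adding exponents of each base unit: kg: -1, m: -2, s: 4, A: 2
SI base units of capacitance: s⁴·A²/(kg·m²)

Answer: s⁴·A²/(kg·m²)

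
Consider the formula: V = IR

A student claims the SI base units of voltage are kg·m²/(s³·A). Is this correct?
Units of each symbol in V = IR:
  I (current): A
  R (resistance, in ohms): kg·m²/(s³·A²)

Multiplying the contributions: [A] · [kg·m²/(s³·A²)]
Adding exponents of each base unit: kg: 1, m: 2, s: -3, A: -1
SI base units of voltage: kg·m²/(s³·A)

The claimed units kg·m²/(s³·A) match the derived units, so the claim is correct.

Answer: Yes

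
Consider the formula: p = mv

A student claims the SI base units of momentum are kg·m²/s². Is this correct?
Units of each symbol in p = mv:
  m (mass): kg
  v (velocity): m/s

Multiplying the contributions: [kg] · [m/s]
Adding exponents of each base unit: kg: 1, m: 1, s: -1
SI base units of momentum: kg·m/s

The claimed units kg·m²/s² (exponents kg: 1, m: 2, s: -2) do not match the derived units kg·m/s (exponents kg: 1, m: 1, s: -1), so the claim is incorrect.

Answer: No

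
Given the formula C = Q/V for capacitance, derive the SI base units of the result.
Units of each symbol in C = Q/V:
  Q (charge, in coulombs): s·A
  V (voltage, in volts): kg·m²/(s³·A)  → in the denominator, contributes s³·A/(kg·m²)

Multiplying the contributions: [s·A] · [s³·A/(kg·m²)]
Adding exponents of each base unit: kg: -1, m: -2, s: 4, A: 2
SI base units of capacitance: s⁴·A²/(kg·m²)

Answer: s⁴·A²/(kg·m²)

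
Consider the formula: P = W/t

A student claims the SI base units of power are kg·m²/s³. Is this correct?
Units of each symbol in P = W/t:
  W (work): kg·m²/s²
  t (time): s  → in the denominator, contributes 1/s

Multiplying the contributions: [kg·m²/s²] · [1/s]
Adding exponents of each base unit: kg: 1, m: 2, s: -3
SI base units of power: kg·m²/s³

The claimed units kg·m²/s³ match the derived units, so the claim is correct.

Answer: Yes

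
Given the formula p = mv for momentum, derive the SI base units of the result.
Units of each symbol in p = mv:
  m (mass): kg
  v (velocity): m/s

Multiplying the contributions: [kg] · [m/s]
Adding exponents of each base unit: kg: 1, m: 1, s: -1
SI base units of momentum: kg·m/s

Answer: kg·m/s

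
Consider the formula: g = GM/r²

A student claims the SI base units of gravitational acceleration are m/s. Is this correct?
Units of each symbol in g = GM/r²:
  G (gravitational constant): m³/(kg·s²)
  M (mass): kg
  r (distance): m  → to the power 2 in the denominator, contributes 1/m²

Multiplying the contributions: [m³/(kg·s²)] · [kg] · [1/m²]
Adding exponents of each base unit: m: 1, s: -2
SI base units of gravitational acceleration: m/s²

The claimed units m/s (exponents m: 1, s: -1) do not match the derived units m/s² (exponents m: 1, s: -2), so the claim is incorrect.

Answer: No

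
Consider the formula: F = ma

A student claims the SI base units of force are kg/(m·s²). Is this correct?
Units of each symbol in F = ma:
  m (mass): kg
  a (acceleration): m/s²

Multiplying the contributions: [kg] · [m/s²]
Adding exponents of each base unit: kg: 1, m: 1, s: -2
SI base units of force: kg·m/s²

The claimed units kg/(m·s²) (exponents kg: 1, m: -1, s: -2) do not match the derived units kg·m/s² (exponents kg: 1, m: 1, s: -2), so the claim is incorrect.

Answer: No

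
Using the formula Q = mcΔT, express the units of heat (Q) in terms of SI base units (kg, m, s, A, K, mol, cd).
Units of each symbol in Q = mcΔT:
  m (mass): kg
  c (specific heat capacity, in J/(kg·K)): m²/(s²·K)
  ΔT (temperature change): K

Multiplying the contributions: [kg] · [m²/(s²·K)] · [K]
Adding exponents of each base unit: kg: 1, m: 2, s: -2
SI base units of heat: kg·m²/s²

Answer: kg·m²/s²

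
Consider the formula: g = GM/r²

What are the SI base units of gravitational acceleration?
Units of each symbol in g = GM/r²:
  G (gravitational constant): m³/(kg·s²)
  M (mass): kg
  r (distance): m  → to the power 2 in the denominator, contributes 1/m²

Multiplying the contributions: [m³/(kg·s²)] · [kg] · [1/m²]
Adding exponents of each base unit: m: 1, s: -2
SI base units of gravitational acceleration: m/s²

Answer: m/s²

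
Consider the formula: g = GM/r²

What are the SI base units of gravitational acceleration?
Units of each symbol in g = GM/r²:
  G (gravitational constant): m³/(kg·s²)
  M (mass): kg
  r (distance): m  → to the power 2 in the denominator, contributes 1/m²

Multiplying the contributions: [m³/(kg·s²)] · [kg] · [1/m²]
Adding exponents of each base unit: m: 1, s: -2
SI base units of gravitational acceleration: m/s²

Answer: m/s²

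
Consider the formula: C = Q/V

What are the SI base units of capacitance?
Units of each symbol in C = Q/V:
  Q (charge, in coulombs): s·A
  V (voltage, in volts): kg·m²/(s³·A)  → in the denominator, contributes s³·A/(kg·m²)

Multiplying the contributions: [s·A] · [s³·A/(kg·m²)]
Adding exponents of each base unit: kg: -1, m: -2, s: 4, A: 2
SI base units of capacitance: s⁴·A²/(kg·m²)

Answer: s⁴·A²/(kg·m²)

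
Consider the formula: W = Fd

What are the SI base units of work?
Units of each symbol in W = Fd:
  F (force): kg·m/s²
  d (displacement): m

Multiplying the contributions: [kg·m/s²] · [m]
Adding exponents of each base unit: kg: 1, m: 2, s: -2
SI base units of work: kg·m²/s²

Answer: kg·m²/s²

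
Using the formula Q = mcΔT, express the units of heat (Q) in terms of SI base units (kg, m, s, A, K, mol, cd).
Units of each symbol in Q = mcΔT:
  m (mass): kg
  c (specific heat capacity, in J/(kg·K)): m²/(s²·K)
  ΔT (temperature change): K

Multiplying the contributions: [kg] · [m²/(s²·K)] · [K]
Adding exponents of each base unit: kg: 1, m: 2, s: -2
SI base units of heat: kg·m²/s²

Answer: kg·m²/s²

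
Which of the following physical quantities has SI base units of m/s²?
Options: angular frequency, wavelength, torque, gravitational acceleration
Checking the SI base units of each option:
  angular frequency (ω = 2πf): 1/s  ✗
  wavelength (λ = v/f): m  ✗
  torque (τ = Fr): kg·m²/s²  ✗
  gravitational acceleration (g = GM/r²): m/s²  ✓ matches

Only gravitational acceleration has units m/s².

Answer: gravitational acceleration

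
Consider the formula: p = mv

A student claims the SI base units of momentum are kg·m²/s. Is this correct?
Units of each symbol in p = mv:
  m (mass): kg
  v (velocity): m/s

Multiplying the contributions: [kg] · [m/s]
Adding exponents of each base unit: kg: 1, m: 1, s: -1
SI base units of momentum: kg·m/s

The claimed units kg·m²/s (exponents kg: 1, m: 2, s: -1) do not match the derived units kg·m/s (exponents kg: 1, m: 1, s: -1), so the claim is incorrect.

Answer: No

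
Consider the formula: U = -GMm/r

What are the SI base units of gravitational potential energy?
Units of each symbol in U = -GMm/r:
  G (gravitational constant): m³/(kg·s²)
  M (mass): kg
  m (mass): kg
  r (distance): m  → in the denominator, contributes 1/m
  The minus sign does not affect the units.

Multiplying the contributions: [m³/(kg·s²)] · [kg] · [kg] · [1/m]
Adding exponents of each base unit: kg: 1, m: 2, s: -2
SI base units of gravitational potential energy: kg·m²/s²

Answer: kg·m²/s²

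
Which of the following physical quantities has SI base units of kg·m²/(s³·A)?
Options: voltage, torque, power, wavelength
Checking the SI base units of each option:
  voltage (V = IR): kg·m²/(s³·A)  ✓ matches
  torque (τ = Fr): kg·m²/s²  ✗
  power (P = W/t): kg·m²/s³  ✗
  wavelength (λ = v/f): m  ✗

Only voltage has units kg·m²/(s³·A).

Answer: voltage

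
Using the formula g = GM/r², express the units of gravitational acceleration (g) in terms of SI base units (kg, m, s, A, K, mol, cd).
Units of each symbol in g = GM/r²:
  G (gravitational constant): m³/(kg·s²)
  M (mass): kg
  r (distance): m  → to the power 2 in the denominator, contributes 1/m²

Multiplying the contributions: [m³/(kg·s²)] · [kg] · [1/m²]
Adding exponents of each base unit: m: 1, s: -2
SI base units of gravitational acceleration: m/s²

Answer: m/s²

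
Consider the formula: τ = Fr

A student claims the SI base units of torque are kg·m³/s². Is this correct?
Units of each symbol in τ = Fr:
  F (force): kg·m/s²
  r (lever arm): m

Multiplying the contributions: [kg·m/s²] · [m]
Adding exponents of each base unit: kg: 1, m: 2, s: -2
SI base units of torque: kg·m²/s²

The claimed units kg·m³/s² (exponents kg: 1, m: 3, s: -2) do not match the derived units kg·m²/s² (exponents kg: 1, m: 2, s: -2), so the claim is incorrect.

Answer: No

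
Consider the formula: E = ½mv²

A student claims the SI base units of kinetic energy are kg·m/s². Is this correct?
Units of each symbol in E = ½mv²:
  m (mass): kg
  v (speed): m/s  → to the power 2, contributes m²/s²
  The factor ½ is dimensionless.

Multiplying the contributions: [kg] · [m²/s²]
Adding exponents of each base unit: kg: 1, m: 2, s: -2
SI base units of kinetic energy: kg·m²/s²

The claimed units kg·m/s² (exponents kg: 1, m: 1, s: -2) do not match the derived units kg·m²/s² (exponents kg: 1, m: 2, s: -2), so the claim is incorrect.

Answer: No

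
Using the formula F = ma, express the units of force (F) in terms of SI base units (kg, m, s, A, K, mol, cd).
Units of each symbol in F = ma:
  m (mass): kg
  a (acceleration): m/s²

Multiplying the contributions: [kg] · [m/s²]
Adding exponents of each base unit: kg: 1, m: 1, s: -2
SI base units of force: kg·m/s²

Answer: kg·m/s²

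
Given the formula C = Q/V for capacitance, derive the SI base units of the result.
Units of each symbol in C = Q/V:
  Q (charge, in coulombs): s·A
  V (voltage, in volts): kg·m²/(s³·A)  → in the denominator, contributes s³·A/(kg·m²)

Multiplying the contributions: [s·A] · [s³·A/(kg·m²)]
Adding exponents of each base unit: kg: -1, m: -2, s: 4, A: 2
SI base units of capacitance: s⁴·A²/(kg·m²)

Answer: s⁴·A²/(kg·m²)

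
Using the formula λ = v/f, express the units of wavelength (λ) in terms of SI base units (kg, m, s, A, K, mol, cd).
Units of each symbol in λ = v/f:
  v (wave speed): m/s
  f (frequency): 1/s  → in the denominator, contributes s

Multiplying the contributions: [m/s] · [s]
Adding exponents of each base unit: m: 1
SI base units of wavelength: m

Answer: m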